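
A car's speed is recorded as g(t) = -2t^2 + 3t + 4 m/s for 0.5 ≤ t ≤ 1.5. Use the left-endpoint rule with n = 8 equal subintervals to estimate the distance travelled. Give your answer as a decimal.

4.890625

Δt = (1.5 − 0.5)/8 = 0.125.
Left endpoints: 0.5, 0.625, 0.75, 0.875, 1, 1.125, 1.25, 1.375.
g(0.5) = 5, g(0.625) = 5.09375, g(0.75) = 5.125, g(0.875) = 5.09375, g(1) = 5, g(1.125) = 4.84375, g(1.25) = 4.625, g(1.375) = 4.34375.
Sum = Δt · [g(0.5) + g(0.625) + g(0.75) + ...].
Sum = 4.890625.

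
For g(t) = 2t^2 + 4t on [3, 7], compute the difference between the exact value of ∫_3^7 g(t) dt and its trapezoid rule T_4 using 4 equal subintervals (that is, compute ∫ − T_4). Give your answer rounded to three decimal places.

-1.333

Exact integral: ∫_3^7 g(t) dt ≈ 290.66667.
T_4 = 292.
Error ≈ 290.66667 − 292 ≈ -1.333.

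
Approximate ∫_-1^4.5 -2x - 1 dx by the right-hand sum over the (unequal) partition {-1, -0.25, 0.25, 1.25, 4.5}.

Subinterval widths: 0.75, 0.5, 1, 3.25.
Right endpoints: -0.25, 0.25, 1.25, 4.5.
f(-0.25) = -0.5, f(0.25) = -1.5, f(1.25) = -3.5, f(4.5) = -10.
Sum = Σ Δx_i · f(x_i).
Sum = -37.125.

-37.125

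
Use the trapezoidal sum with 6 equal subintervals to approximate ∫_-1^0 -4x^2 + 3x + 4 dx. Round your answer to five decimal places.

Δx = (0 − (-1))/6 = 1/6.
f(-1) = -3, f(-5/6) = -23/18, f(-2/3) = 2/9, f(-0.5) = 1.5, f(-1/3) = 23/9, f(-1/6) = 61/18, f(0) = 4.
T_6 = (Δx/2)·[f(x_0) + 2f(x_1) + ... + 2f(x_{5}) + f(x_6)].
Sum ≈ 1.14815.

1.14815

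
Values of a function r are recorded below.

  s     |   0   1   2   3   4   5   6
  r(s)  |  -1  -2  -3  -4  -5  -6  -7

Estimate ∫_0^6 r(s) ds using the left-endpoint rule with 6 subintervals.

Δs = 1.
Sum = 1·[(-1) + (-2) + (-3) + (-4) + (-5) + (-6)] = -21.

-21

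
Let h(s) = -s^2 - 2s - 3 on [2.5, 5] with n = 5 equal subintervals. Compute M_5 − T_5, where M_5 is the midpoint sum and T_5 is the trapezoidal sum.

M_5 = -62.65625.
T_5 = -62.8125.
M_5 − T_5 = 0.15625.

0.15625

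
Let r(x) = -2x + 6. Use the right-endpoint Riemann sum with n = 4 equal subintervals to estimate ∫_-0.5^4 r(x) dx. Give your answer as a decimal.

Δx = (4 − (-0.5))/4 = 1.125.
Right endpoints: 0.625, 1.75, 2.875, 4.
r(0.625) = 4.75, r(1.75) = 2.5, r(2.875) = 0.25, r(4) = -2.
Sum = Δx · [r(0.625) + r(1.75) + r(2.875) + r(4)].
Sum = 6.1875.

6.1875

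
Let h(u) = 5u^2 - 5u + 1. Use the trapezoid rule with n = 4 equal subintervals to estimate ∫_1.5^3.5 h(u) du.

Δu = (3.5 − 1.5)/4 = 0.5.
h(1.5) = 4.75, h(2) = 11, h(2.5) = 19.75, h(3) = 31, h(3.5) = 44.75.
T_4 = (Δu/2)·[h(u_0) + 2h(u_1) + 2h(u_2) + 2h(u_3) + h(u_4)].
Sum = 43.25.

43.25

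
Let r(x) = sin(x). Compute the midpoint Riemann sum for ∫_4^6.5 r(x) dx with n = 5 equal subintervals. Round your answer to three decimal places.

Δx = (6.5 − 4)/5 = 0.5.
Midpoints: 4.25, 4.75, 5.25, 5.75, 6.25.
r(4.25) ≈ -0.895, r(4.75) ≈ -0.999, r(5.25) ≈ -0.859, r(5.75) ≈ -0.508, r(6.25) ≈ -0.033.
Sum = Δx · [r(4.25) + r(4.75) + r(5.25) + r(5.75) + r(6.25)].
Sum ≈ -1.647.

-1.647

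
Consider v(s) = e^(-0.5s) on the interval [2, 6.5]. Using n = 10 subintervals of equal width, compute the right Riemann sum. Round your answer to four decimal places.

Δs = (6.5 − 2)/10 = 0.45.
Right endpoints: 2.45, 2.9, 3.35, 3.8, 4.25, 4.7, 5.15, 5.6, 6.05, 6.5.
v(2.45) ≈ 0.2938, v(2.9) ≈ 0.2346, v(3.35) ≈ 0.1873, v(3.8) ≈ 0.1496, v(4.25) ≈ 0.1194, v(4.7) ≈ 0.0954, v(5.15) ≈ 0.0762, v(5.6) ≈ 0.0608, v(6.05) ≈ 0.0486, v(6.5) ≈ 0.0388.
Sum = Δs · [v(2.45) + v(2.9) + v(3.35) + ...].
Sum ≈ 0.5869.

0.5869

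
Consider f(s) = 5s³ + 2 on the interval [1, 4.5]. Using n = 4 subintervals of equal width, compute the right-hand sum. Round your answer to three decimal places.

733.899

Δs = (4.5 − 1)/4 = 0.875.
Right endpoints: 1.875, 2.75, 3.625, 4.5.
f(1.875) = 17899/512, f(2.75) = 105.984375, f(3.625) = 122969/512, f(4.5) = 457.625.
Sum = Δs · [f(1.875) + f(2.75) + f(3.625) + f(4.5)].
Sum ≈ 733.899.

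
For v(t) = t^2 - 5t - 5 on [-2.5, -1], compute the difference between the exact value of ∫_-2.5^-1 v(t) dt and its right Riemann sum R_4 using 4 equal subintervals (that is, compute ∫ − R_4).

Exact integral: ∫_-2.5^-1 v(t) dt = 10.5.
R_4 = 8.14453125.
Error = 10.5 − 8.14453125 = 2.35546875.

2.35546875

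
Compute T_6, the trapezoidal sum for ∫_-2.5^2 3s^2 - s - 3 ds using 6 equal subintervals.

Δs = (2 − (-2.5))/6 = 0.75.
f(-2.5) = 18.25, f(-1.75) = 7.9375, f(-1) = 1, f(-0.25) = -2.5625, f(0.5) = -2.75, f(1.25) = 0.4375, f(2) = 7.
T_6 = (Δs/2)·[f(s_0) + 2f(s_1) + ... + 2f(s_{5}) + f(s_6)].
Sum = 12.515625.

12.515625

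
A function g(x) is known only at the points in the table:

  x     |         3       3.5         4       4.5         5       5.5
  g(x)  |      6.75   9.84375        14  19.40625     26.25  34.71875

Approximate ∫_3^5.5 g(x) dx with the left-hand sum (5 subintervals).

Δx = 0.5.
Sum = 0.5·[6.75 + 9.84375 + 14 + 19.40625 + 26.25] = 38.125.

38.125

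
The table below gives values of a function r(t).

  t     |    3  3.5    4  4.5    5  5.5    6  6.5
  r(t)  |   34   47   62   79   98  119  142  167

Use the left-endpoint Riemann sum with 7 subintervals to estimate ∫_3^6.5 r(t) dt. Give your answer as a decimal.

Δt = 0.5.
Sum = 0.5·[34 + 47 + 62 + 79 + 98 + 119 + 142] = 290.5.

290.5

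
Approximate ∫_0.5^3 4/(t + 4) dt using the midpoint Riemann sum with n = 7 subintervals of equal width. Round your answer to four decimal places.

Δt = (3 − 0.5)/7 = 5/14.
Midpoints: 19/28, 29/28, 39/28, 1.75, 59/28, 69/28, 79/28.
f(19/28) = 112/131, f(29/28) = 112/141, f(39/28) = 112/151, f(1.75) = 16/23, f(59/28) = 112/171, f(69/28) = 112/181, f(79/28) = 112/191.
Sum = Δt · [f(19/28) + f(29/28) + f(39/28) + ...].
Sum ≈ 1.7667.

1.7667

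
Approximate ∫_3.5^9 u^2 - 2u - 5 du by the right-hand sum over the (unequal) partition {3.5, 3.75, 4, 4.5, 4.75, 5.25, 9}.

229.8125

Subinterval widths: 0.25, 0.25, 0.5, 0.25, 0.5, 3.75.
Right endpoints: 3.75, 4, 4.5, 4.75, 5.25, 9.
f(3.75) = 1.5625, f(4) = 3, f(4.5) = 6.25, f(4.75) = 8.0625, f(5.25) = 12.0625, f(9) = 58.
Sum = Σ Δu_i · f(u_i).
Sum = 229.8125.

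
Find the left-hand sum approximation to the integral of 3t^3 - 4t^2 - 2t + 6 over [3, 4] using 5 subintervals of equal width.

Δt = (4 − 3)/5 = 0.2.
Left endpoints: 3, 3.2, 3.4, 3.6, 3.8.
f(3) = 45, f(3.2) = 56.944, f(3.4) = 70.872, f(3.6) = 86.928, f(3.8) = 105.256.
Sum = Δt · [f(3) + f(3.2) + f(3.4) + f(3.6) + f(3.8)].
Sum = 73.

73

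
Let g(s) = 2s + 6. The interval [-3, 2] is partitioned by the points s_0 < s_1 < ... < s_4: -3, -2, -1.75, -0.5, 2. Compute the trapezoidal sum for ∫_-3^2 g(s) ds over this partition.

25

Subinterval widths: 1, 0.25, 1.25, 2.5.
g(-3) = 0, g(-2) = 2, g(-1.75) = 2.5, g(-0.5) = 5, g(2) = 10.
On each subinterval the trapezoid contributes (Δs_i/2)·[g(s_{i-1}) + g(s_i)].
Sum = 25.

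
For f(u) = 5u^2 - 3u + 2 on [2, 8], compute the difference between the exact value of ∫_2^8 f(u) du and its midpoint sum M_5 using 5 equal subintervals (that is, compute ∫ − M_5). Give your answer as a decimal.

3.6

Exact integral: ∫_2^8 f(u) du = 762.
M_5 = 758.4.
Error = 762 − 758.4 = 3.6.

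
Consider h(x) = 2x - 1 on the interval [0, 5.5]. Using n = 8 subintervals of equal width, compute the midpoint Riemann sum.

24.75

Δx = (5.5 − 0)/8 = 0.6875.
Midpoints: 0.34375, 1.03125, 1.71875, 2.40625, 3.09375, 3.78125, 4.46875, 5.15625.
h(0.34375) = -0.3125, h(1.03125) = 1.0625, h(1.71875) = 2.4375, h(2.40625) = 3.8125, h(3.09375) = 5.1875, h(3.78125) = 6.5625, h(4.46875) = 7.9375, h(5.15625) = 9.3125.
Sum = Δx · [h(0.34375) + h(1.03125) + h(1.71875) + ...].
Sum = 24.75.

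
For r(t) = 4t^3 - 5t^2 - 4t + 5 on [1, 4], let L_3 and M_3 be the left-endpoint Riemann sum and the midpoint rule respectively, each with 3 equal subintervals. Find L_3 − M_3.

-63.75

L_3 = 65.
M_3 = 128.75.
L_3 − M_3 = -63.75.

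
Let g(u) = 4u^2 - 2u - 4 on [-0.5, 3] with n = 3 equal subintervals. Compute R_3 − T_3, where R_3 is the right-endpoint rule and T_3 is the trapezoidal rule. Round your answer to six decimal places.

16.333333

R_3 ≈ 32.92592593.
T_3 ≈ 16.59259259.
R_3 − T_3 ≈ 16.333333.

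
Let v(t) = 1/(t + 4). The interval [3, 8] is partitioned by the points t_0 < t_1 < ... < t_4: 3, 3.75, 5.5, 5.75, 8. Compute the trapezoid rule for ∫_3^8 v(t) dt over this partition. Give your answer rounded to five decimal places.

0.54208

Subinterval widths: 0.75, 1.75, 0.25, 2.25.
v(3) = 1/7, v(3.75) = 4/31, v(5.5) = 2/19, v(5.75) = 4/39, v(8) = 1/12.
On each subinterval the trapezoid contributes (Δt_i/2)·[v(t_{i-1}) + v(t_i)].
Sum ≈ 0.54208.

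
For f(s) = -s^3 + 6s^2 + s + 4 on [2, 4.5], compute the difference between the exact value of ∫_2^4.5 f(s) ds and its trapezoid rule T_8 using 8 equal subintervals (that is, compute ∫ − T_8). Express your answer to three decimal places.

Exact integral: ∫_2^4.5 f(s) ds = 85.859375.
T_8 ≈ 85.70679.
Error ≈ 85.859375 − 85.70679 ≈ 0.153.

0.153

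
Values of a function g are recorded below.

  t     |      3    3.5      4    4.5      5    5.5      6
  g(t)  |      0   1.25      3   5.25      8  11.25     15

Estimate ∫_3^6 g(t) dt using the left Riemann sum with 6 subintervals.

Δt = 0.5.
Sum = 0.5·[0 + 1.25 + 3 + 5.25 + 8 + 11.25] = 14.375.

14.375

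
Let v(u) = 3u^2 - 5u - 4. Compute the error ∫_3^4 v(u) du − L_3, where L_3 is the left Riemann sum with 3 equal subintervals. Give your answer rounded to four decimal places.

2.6111

Exact integral: ∫_3^4 v(u) du = 15.5.
L_3 ≈ 12.888889.
Error ≈ 15.5 − 12.888889 ≈ 2.6111.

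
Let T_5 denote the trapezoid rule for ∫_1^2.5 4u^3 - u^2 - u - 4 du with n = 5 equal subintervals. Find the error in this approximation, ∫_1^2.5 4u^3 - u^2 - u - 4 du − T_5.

Exact integral: ∫_1^2.5 f(u) du = 24.5625.
T_5 = 25.0125.
Error = 24.5625 − 25.0125 = -0.45.

-0.45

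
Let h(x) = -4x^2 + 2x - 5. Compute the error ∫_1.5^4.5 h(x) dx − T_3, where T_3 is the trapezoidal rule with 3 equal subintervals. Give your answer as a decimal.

Exact integral: ∫_1.5^4.5 h(x) dx = -114.
T_3 = -116.
Error = -114 − (-116) = 2.

2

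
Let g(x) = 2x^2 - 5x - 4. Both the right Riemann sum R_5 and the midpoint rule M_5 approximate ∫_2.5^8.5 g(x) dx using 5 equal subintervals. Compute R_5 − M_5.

R_5 = 274.08.
M_5 = 208.56.
R_5 − M_5 = 65.52.

65.52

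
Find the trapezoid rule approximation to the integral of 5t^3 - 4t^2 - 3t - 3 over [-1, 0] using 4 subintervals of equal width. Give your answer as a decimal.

Δt = (0 − (-1))/4 = 0.25.
f(-1) = -9, f(-0.75) = -5.109375, f(-0.5) = -3.125, f(-0.25) = -2.578125, f(0) = -3.
T_4 = (Δt/2)·[f(t_0) + 2f(t_1) + 2f(t_2) + 2f(t_3) + f(t_4)].
Sum = -4.203125.

-4.203125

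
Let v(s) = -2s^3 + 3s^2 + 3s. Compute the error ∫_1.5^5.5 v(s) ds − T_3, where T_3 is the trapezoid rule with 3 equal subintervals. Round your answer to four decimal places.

Exact integral: ∫_1.5^5.5 v(s) ds = -250.
T_3 ≈ -271.333333.
Error ≈ -250 − (-271.333333) ≈ 21.3333.

21.3333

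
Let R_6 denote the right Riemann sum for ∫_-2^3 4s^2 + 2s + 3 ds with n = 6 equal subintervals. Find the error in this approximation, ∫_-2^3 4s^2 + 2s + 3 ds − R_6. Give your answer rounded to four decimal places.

-14.8148

Exact integral: ∫_-2^3 f(s) ds ≈ 66.666667.
R_6 ≈ 81.481481.
Error ≈ 66.666667 − 81.481481 ≈ -14.8148.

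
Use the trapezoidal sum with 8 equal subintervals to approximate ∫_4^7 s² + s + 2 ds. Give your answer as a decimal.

Δs = (7 − 4)/8 = 0.375.
f(4) = 22, f(4.375) = 25.515625, f(4.75) = 29.3125, f(5.125) = 33.390625, f(5.5) = 37.75, f(5.875) = 42.390625, f(6.25) = 47.3125, f(6.625) = 52.515625, f(7) = 58.
T_8 = (Δs/2)·[f(s_0) + 2f(s_1) + ... + 2f(s_{7}) + f(s_8)].
Sum = 115.5703125.

115.5703125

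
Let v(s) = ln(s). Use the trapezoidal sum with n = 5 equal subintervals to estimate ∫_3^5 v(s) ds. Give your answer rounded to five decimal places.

Δs = (5 − 3)/5 = 0.4.
v(3) ≈ 1.09861, v(3.4) ≈ 1.22378, v(3.8) ≈ 1.33500, v(4.2) ≈ 1.43508, v(4.6) ≈ 1.52606, v(5) ≈ 1.60944.
T_5 = (Δs/2)·[v(s_0) + 2v(s_1) + ... + 2v(s_{4}) + v(s_5)].
Sum ≈ 2.74958.

2.74958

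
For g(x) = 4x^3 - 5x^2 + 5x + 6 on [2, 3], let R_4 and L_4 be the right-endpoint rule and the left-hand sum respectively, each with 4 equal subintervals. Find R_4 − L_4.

14

R_4 = 59.09375.
L_4 = 45.09375.
R_4 − L_4 = 14.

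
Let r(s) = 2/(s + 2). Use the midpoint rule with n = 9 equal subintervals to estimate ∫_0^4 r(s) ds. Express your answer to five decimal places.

Δs = (4 − 0)/9 = 4/9.
Midpoints: 2/9, 2/3, 10/9, 14/9, 2, 22/9, 26/9, 10/3, 34/9.
r(2/9) = 0.9, r(2/3) = 0.75, r(10/9) = 9/14, r(14/9) = 0.5625, r(2) = 0.5, r(22/9) = 0.45, r(26/9) = 9/22, r(10/3) = 0.375, r(34/9) = 9/26.
Sum = Δs · [r(2/9) + r(2/3) + r(10/9) + ...].
Sum ≈ 2.19360.

2.19360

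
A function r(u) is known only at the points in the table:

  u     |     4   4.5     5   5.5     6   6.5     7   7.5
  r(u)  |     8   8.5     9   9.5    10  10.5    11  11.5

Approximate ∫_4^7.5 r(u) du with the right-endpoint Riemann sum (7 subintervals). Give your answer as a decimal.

Δu = 0.5.
Sum = 0.5·[8.5 + 9 + 9.5 + 10 + 10.5 + 11 + 11.5] = 35.

35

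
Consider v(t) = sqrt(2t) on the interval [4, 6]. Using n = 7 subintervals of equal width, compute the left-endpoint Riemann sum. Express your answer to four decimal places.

6.2227

Δt = (6 − 4)/7 = 2/7.
Left endpoints: 4, 30/7, 32/7, 34/7, 36/7, 38/7, 40/7.
v(4) ≈ 2.8284, v(30/7) ≈ 2.9277, v(32/7) ≈ 3.0237, v(34/7) ≈ 3.1168, v(36/7) ≈ 3.2071, v(38/7) ≈ 3.2950, v(40/7) ≈ 3.3806.
Sum = Δt · [v(4) + v(30/7) + v(32/7) + ...].
Sum ≈ 6.2227.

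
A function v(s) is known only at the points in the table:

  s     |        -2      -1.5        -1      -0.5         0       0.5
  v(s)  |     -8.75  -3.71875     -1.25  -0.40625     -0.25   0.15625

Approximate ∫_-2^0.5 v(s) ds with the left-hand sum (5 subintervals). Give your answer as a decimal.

-7.1875

Δs = 0.5.
Sum = 0.5·[(-8.75) + (-3.71875) + (-1.25) + (-0.40625) + (-0.25)] = -7.1875.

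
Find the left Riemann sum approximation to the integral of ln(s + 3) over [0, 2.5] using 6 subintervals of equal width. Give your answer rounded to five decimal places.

Δs = (2.5 − 0)/6 = 5/12.
Left endpoints: 0, 5/12, 5/6, 1.25, 5/3, 25/12.
f(0) ≈ 1.09861, f(5/12) ≈ 1.22867, f(5/6) ≈ 1.34373, f(1.25) ≈ 1.44692, f(5/3) ≈ 1.54045, f(25/12) ≈ 1.62597.
Sum = Δs · [f(0) + f(5/12) + f(5/6) + ...].
Sum ≈ 3.45181.

3.45181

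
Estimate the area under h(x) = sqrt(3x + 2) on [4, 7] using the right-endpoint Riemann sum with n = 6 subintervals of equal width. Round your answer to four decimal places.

Δx = (7 − 4)/6 = 0.5.
Right endpoints: 4.5, 5, 5.5, 6, 6.5, 7.
h(4.5) ≈ 3.9370, h(5) ≈ 4.1231, h(5.5) ≈ 4.3012, h(6) ≈ 4.4721, h(6.5) ≈ 4.6368, h(7) ≈ 4.7958.
Sum = Δx · [h(4.5) + h(5) + h(5.5) + ...].
Sum ≈ 13.1330.

13.1330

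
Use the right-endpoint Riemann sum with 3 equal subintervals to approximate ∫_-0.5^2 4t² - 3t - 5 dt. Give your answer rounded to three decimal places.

Δt = (2 − (-0.5))/3 = 5/6.
Right endpoints: 1/3, 7/6, 2.
f(1/3) = -50/9, f(7/6) = -55/18, f(2) = 5.
Sum = Δt · [f(1/3) + f(7/6) + f(2)].
Sum ≈ -3.009.

-3.009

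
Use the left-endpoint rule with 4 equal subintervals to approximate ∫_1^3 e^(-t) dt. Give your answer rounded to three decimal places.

0.404

Δt = (3 − 1)/4 = 0.5.
Left endpoints: 1, 1.5, 2, 2.5.
f(1) ≈ 0.368, f(1.5) ≈ 0.223, f(2) ≈ 0.135, f(2.5) ≈ 0.082.
Sum = Δt · [f(1) + f(1.5) + f(2) + f(2.5)].
Sum ≈ 0.404.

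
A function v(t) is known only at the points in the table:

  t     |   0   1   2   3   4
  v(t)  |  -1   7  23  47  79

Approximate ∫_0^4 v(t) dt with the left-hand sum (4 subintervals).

76

Δt = 1.
Sum = 1·[(-1) + 7 + 23 + 47] = 76.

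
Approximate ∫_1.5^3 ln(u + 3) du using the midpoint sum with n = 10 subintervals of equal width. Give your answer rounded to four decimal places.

2.4823

Δu = (3 − 1.5)/10 = 0.15.
Midpoints: 1.575, 1.725, 1.875, 2.025, 2.175, 2.325, 2.475, 2.625, 2.775, 2.925.
f(1.575) ≈ 1.5206, f(1.725) ≈ 1.5529, f(1.875) ≈ 1.5841, f(2.025) ≈ 1.6144, f(2.175) ≈ 1.6438, f(2.325) ≈ 1.6724, f(2.475) ≈ 1.7002, f(2.625) ≈ 1.7272, f(2.775) ≈ 1.7535, f(2.925) ≈ 1.7792.
Sum = Δu · [f(1.575) + f(1.725) + f(1.875) + ...].
Sum ≈ 2.4823.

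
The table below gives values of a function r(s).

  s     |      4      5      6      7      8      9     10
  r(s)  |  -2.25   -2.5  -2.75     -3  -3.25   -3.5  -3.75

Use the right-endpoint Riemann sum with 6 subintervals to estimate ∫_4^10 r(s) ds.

Δs = 1.
Sum = 1·[(-2.5) + (-2.75) + (-3) + (-3.25) + (-3.5) + (-3.75)] = -18.75.

-18.75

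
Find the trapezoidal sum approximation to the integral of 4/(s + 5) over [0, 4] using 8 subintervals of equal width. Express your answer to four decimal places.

2.3534

Δs = (4 − 0)/8 = 0.5.
f(0) = 0.8, f(0.5) = 8/11, f(1) = 2/3, f(1.5) = 8/13, f(2) = 4/7, f(2.5) = 8/15, f(3) = 0.5, f(3.5) = 8/17, f(4) = 4/9.
T_8 = (Δs/2)·[f(s_0) + 2f(s_1) + ... + 2f(s_{7}) + f(s_8)].
Sum ≈ 2.3534.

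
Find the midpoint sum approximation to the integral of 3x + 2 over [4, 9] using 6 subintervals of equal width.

Δx = (9 − 4)/6 = 5/6.
Midpoints: 53/12, 5.25, 73/12, 83/12, 7.75, 103/12.
f(53/12) = 15.25, f(5.25) = 17.75, f(73/12) = 20.25, f(83/12) = 22.75, f(7.75) = 25.25, f(103/12) = 27.75.
Sum = Δx · [f(53/12) + f(5.25) + f(73/12) + ...].
Sum = 107.5.

107.5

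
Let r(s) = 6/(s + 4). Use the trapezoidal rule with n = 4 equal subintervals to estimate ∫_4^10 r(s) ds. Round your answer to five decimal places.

Δs = (10 − 4)/4 = 1.5.
r(4) = 0.75, r(5.5) = 12/19, r(7) = 6/11, r(8.5) = 0.48, r(10) = 3/7.
T_4 = (Δs/2)·[r(s_0) + 2r(s_1) + 2r(s_2) + 2r(s_3) + r(s_4)].
Sum ≈ 3.36948.

3.36948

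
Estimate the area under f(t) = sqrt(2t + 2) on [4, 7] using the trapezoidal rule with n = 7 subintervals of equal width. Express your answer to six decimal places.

Δt = (7 − 4)/7 = 3/7.
f(4) ≈ 3.162278, f(31/7) ≈ 3.295018, f(34/7) ≈ 3.422614, f(37/7) ≈ 3.545621, f(40/7) ≈ 3.664502, f(43/7) ≈ 3.779645, f(46/7) ≈ 3.891382, f(7) ≈ 4.000000.
T_7 = (Δt/2)·[f(t_0) + 2f(t_1) + ... + 2f(t_{6}) + f(t_7)].
Sum ≈ 10.791394.

10.791394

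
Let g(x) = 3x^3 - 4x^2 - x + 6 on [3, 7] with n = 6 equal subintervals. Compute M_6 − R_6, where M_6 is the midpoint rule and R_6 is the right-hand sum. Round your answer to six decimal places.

-279.555556

M_6 ≈ 1316.59259259.
R_6 ≈ 1596.14814815.
M_6 − R_6 ≈ -279.555556.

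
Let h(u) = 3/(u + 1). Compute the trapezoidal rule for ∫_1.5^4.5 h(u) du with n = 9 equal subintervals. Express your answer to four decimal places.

2.3689

Δu = (4.5 − 1.5)/9 = 1/3.
h(1.5) = 1.2, h(11/6) = 18/17, h(13/6) = 18/19, h(2.5) = 6/7, h(17/6) = 18/23, h(19/6) = 0.72, h(3.5) = 2/3, h(23/6) = 18/29, h(25/6) = 18/31, h(4.5) = 6/11.
T_9 = (Δu/2)·[h(u_0) + 2h(u_1) + ... + 2h(u_{8}) + h(u_9)].
Sum ≈ 2.3689.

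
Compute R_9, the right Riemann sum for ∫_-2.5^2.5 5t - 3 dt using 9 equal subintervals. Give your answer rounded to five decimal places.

-8.05556

Δt = (2.5 − (-2.5))/9 = 5/9.
Right endpoints: -35/18, -25/18, -5/6, -5/18, 5/18, 5/6, 25/18, 35/18, 2.5.
f(-35/18) = -229/18, f(-25/18) = -179/18, f(-5/6) = -43/6, f(-5/18) = -79/18, f(5/18) = -29/18, f(5/6) = 7/6, f(25/18) = 71/18, f(35/18) = 121/18, f(2.5) = 9.5.
Sum = Δt · [f(-35/18) + f(-25/18) + f(-5/6) + ...].
Sum ≈ -8.05556.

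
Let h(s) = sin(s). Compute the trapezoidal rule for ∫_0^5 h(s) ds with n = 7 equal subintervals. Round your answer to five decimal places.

0.68562

Δs = (5 − 0)/7 = 5/7.
h(0) ≈ 0.00000, h(5/7) ≈ 0.65508, h(10/7) ≈ 0.98990, h(15/7) ≈ 0.84079, h(20/7) ≈ 0.28063, h(25/7) ≈ -0.41672, h(30/7) ≈ -0.91035, h(5) ≈ -0.95892.
T_7 = (Δs/2)·[h(s_0) + 2h(s_1) + ... + 2h(s_{6}) + h(s_7)].
Sum ≈ 0.68562.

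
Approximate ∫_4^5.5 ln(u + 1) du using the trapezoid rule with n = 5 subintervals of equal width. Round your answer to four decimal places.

2.6192

Δu = (5.5 − 4)/5 = 0.3.
f(4) ≈ 1.6094, f(4.3) ≈ 1.6677, f(4.6) ≈ 1.7228, f(4.9) ≈ 1.7750, f(5.2) ≈ 1.8245, f(5.5) ≈ 1.8718.
T_5 = (Δu/2)·[f(u_0) + 2f(u_1) + ... + 2f(u_{4}) + f(u_5)].
Sum ≈ 2.6192.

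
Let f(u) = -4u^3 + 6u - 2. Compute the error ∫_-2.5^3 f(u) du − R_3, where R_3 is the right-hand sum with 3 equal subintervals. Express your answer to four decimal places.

Exact integral: ∫_-2.5^3 f(u) du = -44.6875.
R_3 ≈ -179.972222.
Error ≈ -44.6875 − (-179.972222) ≈ 135.2847.

135.2847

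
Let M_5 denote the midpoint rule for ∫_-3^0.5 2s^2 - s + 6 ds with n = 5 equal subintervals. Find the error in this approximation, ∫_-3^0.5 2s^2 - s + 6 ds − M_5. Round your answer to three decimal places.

0.286

Exact integral: ∫_-3^0.5 f(s) ds ≈ 43.45833.
M_5 = 43.1725.
Error ≈ 43.45833 − 43.1725 ≈ 0.286.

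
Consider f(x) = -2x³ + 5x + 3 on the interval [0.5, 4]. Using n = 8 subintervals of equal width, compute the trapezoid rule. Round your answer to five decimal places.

-79.60107

Δx = (4 − 0.5)/8 = 0.4375.
f(0.5) = 5.25, f(0.9375) = 12369/2048, f(1.375) = 4.67578125, f(1.8125) = 315/2048, f(2.25) = -8.53125, f(2.6875) = -45843/2048, f(3.125) = -42.41015625, f(3.5625) = -142569/2048, f(4) = -105.
T_8 = (Δx/2)·[f(x_0) + 2f(x_1) + ... + 2f(x_{7}) + f(x_8)].
Sum ≈ -79.60107.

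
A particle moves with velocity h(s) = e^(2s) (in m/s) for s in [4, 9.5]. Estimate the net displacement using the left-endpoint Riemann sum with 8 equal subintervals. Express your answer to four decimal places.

Δs = (9.5 − 4)/8 = 0.6875.
Left endpoints: 4, 4.6875, 5.375, 6.0625, 6.75, 7.4375, 8.125, 8.8125.
h(4) ≈ 2980.9580, h(4.6875) ≈ 11789.9175, h(5.375) ≈ 46630.0285, h(6.0625) ≈ 184425.3401, h(6.75) ≈ 729416.3698, h(7.4375) ≈ 2884897.7057, h(8.125) ≈ 11409991.7638, h(8.8125) ≈ 45127392.8338.
Sum = Δs · [h(4) + h(4.6875) + h(5.375) + ...].
Sum ≈ 41523298.3807.

41523298.3807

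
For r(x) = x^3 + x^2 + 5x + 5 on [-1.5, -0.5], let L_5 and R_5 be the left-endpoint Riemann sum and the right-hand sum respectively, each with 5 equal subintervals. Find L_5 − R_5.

L_5 = -0.805.
R_5 = 0.445.
L_5 − R_5 = -1.25.

-1.25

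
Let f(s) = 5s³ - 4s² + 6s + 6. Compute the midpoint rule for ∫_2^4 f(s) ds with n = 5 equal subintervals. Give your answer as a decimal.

272.24

Δs = (4 − 2)/5 = 0.4.
Midpoints: 2.2, 2.6, 3, 3.4, 3.8.
f(2.2) = 53.08, f(2.6) = 82.44, f(3) = 123, f(3.4) = 176.68, f(3.8) = 245.4.
Sum = Δs · [f(2.2) + f(2.6) + f(3) + f(3.4) + f(3.8)].
Sum = 272.24.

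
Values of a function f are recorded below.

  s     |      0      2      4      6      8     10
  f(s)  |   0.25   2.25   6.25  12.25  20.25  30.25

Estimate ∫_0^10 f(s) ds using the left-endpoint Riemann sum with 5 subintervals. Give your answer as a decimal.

82.5

Δs = 2.
Sum = 2·[0.25 + 2.25 + 6.25 + 12.25 + 20.25] = 82.5.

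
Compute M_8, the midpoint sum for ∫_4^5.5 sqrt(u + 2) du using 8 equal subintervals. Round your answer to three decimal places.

3.895

Δu = (5.5 − 4)/8 = 0.1875.
Midpoints: 4.09375, 4.28125, 4.46875, 4.65625, 4.84375, 5.03125, 5.21875, 5.40625.
f(4.09375) ≈ 2.469, f(4.28125) ≈ 2.506, f(4.46875) ≈ 2.543, f(4.65625) ≈ 2.580, f(4.84375) ≈ 2.616, f(5.03125) ≈ 2.652, f(5.21875) ≈ 2.687, f(5.40625) ≈ 2.721.
Sum = Δu · [f(4.09375) + f(4.28125) + f(4.46875) + ...].
Sum ≈ 3.895.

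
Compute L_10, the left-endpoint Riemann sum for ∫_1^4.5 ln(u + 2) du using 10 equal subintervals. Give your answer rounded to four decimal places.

Δu = (4.5 − 1)/10 = 0.35.
Left endpoints: 1, 1.35, 1.7, 2.05, 2.4, 2.75, 3.1, 3.45, 3.8, 4.15.
f(1) ≈ 1.0986, f(1.35) ≈ 1.2090, f(1.7) ≈ 1.3083, f(2.05) ≈ 1.3987, f(2.4) ≈ 1.4816, f(2.75) ≈ 1.5581, f(3.1) ≈ 1.6292, f(3.45) ≈ 1.6956, f(3.8) ≈ 1.7579, f(4.15) ≈ 1.8165.
Sum = Δu · [f(1) + f(1.35) + f(1.7) + ...].
Sum ≈ 5.2337.

5.2337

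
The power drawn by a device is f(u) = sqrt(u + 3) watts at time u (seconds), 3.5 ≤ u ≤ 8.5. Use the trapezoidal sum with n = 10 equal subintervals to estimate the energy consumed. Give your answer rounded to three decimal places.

14.950

Δu = (8.5 − 3.5)/10 = 0.5.
f(3.5) ≈ 2.550, f(4) ≈ 2.646, f(4.5) ≈ 2.739, f(5) ≈ 2.828, f(5.5) ≈ 2.915, f(6) ≈ 3.000, f(6.5) ≈ 3.082, f(7) ≈ 3.162, f(7.5) ≈ 3.240, f(8) ≈ 3.317, f(8.5) ≈ 3.391.
T_10 = (Δu/2)·[f(u_0) + 2f(u_1) + ... + 2f(u_{9}) + f(u_10)].
Sum ≈ 14.950.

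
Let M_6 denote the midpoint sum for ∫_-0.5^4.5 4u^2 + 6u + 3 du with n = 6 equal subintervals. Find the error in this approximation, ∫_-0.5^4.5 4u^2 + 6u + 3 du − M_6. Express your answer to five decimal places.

Exact integral: ∫_-0.5^4.5 f(u) du ≈ 196.6666667.
M_6 ≈ 195.5092593.
Error ≈ 196.6666667 − 195.5092593 ≈ 1.15741.

1.15741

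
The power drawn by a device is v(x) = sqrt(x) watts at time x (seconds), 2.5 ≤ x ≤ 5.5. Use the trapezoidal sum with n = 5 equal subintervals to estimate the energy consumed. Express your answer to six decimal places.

5.960779

Δx = (5.5 − 2.5)/5 = 0.6.
v(2.5) ≈ 1.581139, v(3.1) ≈ 1.760682, v(3.7) ≈ 1.923538, v(4.3) ≈ 2.073644, v(4.9) ≈ 2.213594, v(5.5) ≈ 2.345208.
T_5 = (Δx/2)·[v(x_0) + 2v(x_1) + ... + 2v(x_{4}) + v(x_5)].
Sum ≈ 5.960779.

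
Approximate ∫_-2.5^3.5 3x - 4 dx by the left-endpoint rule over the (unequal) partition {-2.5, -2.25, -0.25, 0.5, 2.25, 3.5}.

Subinterval widths: 0.25, 2, 0.75, 1.75, 1.25.
Left endpoints: -2.5, -2.25, -0.25, 0.5, 2.25.
f(-2.5) = -11.5, f(-2.25) = -10.75, f(-0.25) = -4.75, f(0.5) = -2.5, f(2.25) = 2.75.
Sum = Σ Δx_i · f(x_i).
Sum = -28.875.

-28.875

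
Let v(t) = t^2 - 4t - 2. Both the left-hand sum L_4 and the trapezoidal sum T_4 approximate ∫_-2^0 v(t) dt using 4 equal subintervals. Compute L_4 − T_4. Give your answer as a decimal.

L_4 = 9.75.
T_4 = 6.75.
L_4 − T_4 = 3.

3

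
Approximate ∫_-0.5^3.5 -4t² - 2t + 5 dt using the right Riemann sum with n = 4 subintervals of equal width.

-80

Δt = (3.5 − (-0.5))/4 = 1.
Right endpoints: 0.5, 1.5, 2.5, 3.5.
f(0.5) = 3, f(1.5) = -7, f(2.5) = -25, f(3.5) = -51.
Sum = Δt · [f(0.5) + f(1.5) + f(2.5) + f(3.5)].
Sum = -80.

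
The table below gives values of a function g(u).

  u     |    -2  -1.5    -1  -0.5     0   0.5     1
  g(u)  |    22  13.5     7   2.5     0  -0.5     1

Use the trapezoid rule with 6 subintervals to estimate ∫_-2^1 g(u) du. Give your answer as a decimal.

17

Δu = 0.5.
T_6 = (0.5/2)·[22 + 2·13.5 + 2·7 + 2·2.5 + 2·0 + 2·(-0.5) + 1] = 17.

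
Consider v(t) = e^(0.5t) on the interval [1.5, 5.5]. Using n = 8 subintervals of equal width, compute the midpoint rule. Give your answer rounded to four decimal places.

Δt = (5.5 − 1.5)/8 = 0.5.
Midpoints: 1.75, 2.25, 2.75, 3.25, 3.75, 4.25, 4.75, 5.25.
v(1.75) ≈ 2.3989, v(2.25) ≈ 3.0802, v(2.75) ≈ 3.9551, v(3.25) ≈ 5.0784, v(3.75) ≈ 6.5208, v(4.25) ≈ 8.3729, v(4.75) ≈ 10.7510, v(5.25) ≈ 13.8046.
Sum = Δt · [v(1.75) + v(2.25) + v(2.75) + ...].
Sum ≈ 26.9809.

26.9809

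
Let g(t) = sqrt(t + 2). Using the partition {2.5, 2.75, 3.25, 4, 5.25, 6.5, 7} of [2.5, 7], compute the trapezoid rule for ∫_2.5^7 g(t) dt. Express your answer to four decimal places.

11.6308

Subinterval widths: 0.25, 0.5, 0.75, 1.25, 1.25, 0.5.
g(2.5) ≈ 2.1213, g(2.75) ≈ 2.1794, g(3.25) ≈ 2.2913, g(4) ≈ 2.4495, g(5.25) ≈ 2.6926, g(6.5) ≈ 2.9155, g(7) ≈ 3.0000.
On each subinterval the trapezoid contributes (Δt_i/2)·[g(t_{i-1}) + g(t_i)].
Sum ≈ 11.6308.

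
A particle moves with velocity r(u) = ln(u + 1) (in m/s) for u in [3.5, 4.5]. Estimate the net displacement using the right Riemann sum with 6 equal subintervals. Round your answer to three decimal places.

Δu = (4.5 − 3.5)/6 = 1/6.
Right endpoints: 11/3, 23/6, 4, 25/6, 13/3, 4.5.
r(11/3) ≈ 1.540, r(23/6) ≈ 1.576, r(4) ≈ 1.609, r(25/6) ≈ 1.642, r(13/3) ≈ 1.674, r(4.5) ≈ 1.705.
Sum = Δu · [r(11/3) + r(23/6) + r(4) + ...].
Sum ≈ 1.624.

1.624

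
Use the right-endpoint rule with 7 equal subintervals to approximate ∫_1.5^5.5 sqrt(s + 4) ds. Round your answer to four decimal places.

11.1307

Δs = (5.5 − 1.5)/7 = 4/7.
Right endpoints: 29/14, 37/14, 45/14, 53/14, 61/14, 69/14, 5.5.
f(29/14) ≈ 2.4640, f(37/14) ≈ 2.5774, f(45/14) ≈ 2.6859, f(53/14) ≈ 2.7903, f(61/14) ≈ 2.8909, f(69/14) ≈ 2.9881, f(5.5) ≈ 3.0822.
Sum = Δs · [f(29/14) + f(37/14) + f(45/14) + ...].
Sum ≈ 11.1307.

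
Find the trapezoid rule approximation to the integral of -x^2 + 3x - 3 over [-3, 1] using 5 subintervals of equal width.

Δx = (1 − (-3))/5 = 0.8.
f(-3) = -21, f(-2.2) = -14.44, f(-1.4) = -9.16, f(-0.6) = -5.16, f(0.2) = -2.44, f(1) = -1.
T_5 = (Δx/2)·[f(x_0) + 2f(x_1) + ... + 2f(x_{4}) + f(x_5)].
Sum = -33.76.

-33.76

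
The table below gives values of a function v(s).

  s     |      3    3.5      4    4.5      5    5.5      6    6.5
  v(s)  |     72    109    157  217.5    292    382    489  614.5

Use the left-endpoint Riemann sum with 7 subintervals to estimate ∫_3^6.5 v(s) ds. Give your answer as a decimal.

Δs = 0.5.
Sum = 0.5·[72 + 109 + 157 + 217.5 + 292 + 382 + 489] = 859.25.

859.25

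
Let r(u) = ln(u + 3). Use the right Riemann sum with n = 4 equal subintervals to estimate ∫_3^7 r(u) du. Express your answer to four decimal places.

Δu = (7 − 3)/4 = 1.
Right endpoints: 4, 5, 6, 7.
r(4) ≈ 1.9459, r(5) ≈ 2.0794, r(6) ≈ 2.1972, r(7) ≈ 2.3026.
Sum = Δu · [r(4) + r(5) + r(6) + r(7)].
Sum ≈ 8.5252.

8.5252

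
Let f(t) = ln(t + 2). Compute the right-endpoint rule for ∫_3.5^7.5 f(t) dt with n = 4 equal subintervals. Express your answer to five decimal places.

8.27806

Δt = (7.5 − 3.5)/4 = 1.
Right endpoints: 4.5, 5.5, 6.5, 7.5.
f(4.5) ≈ 1.87180, f(5.5) ≈ 2.01490, f(6.5) ≈ 2.14007, f(7.5) ≈ 2.25129.
Sum = Δt · [f(4.5) + f(5.5) + f(6.5) + f(7.5)].
Sum ≈ 8.27806.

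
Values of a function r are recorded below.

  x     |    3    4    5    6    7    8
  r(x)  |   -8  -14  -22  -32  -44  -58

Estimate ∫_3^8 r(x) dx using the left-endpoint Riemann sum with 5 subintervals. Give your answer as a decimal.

Δx = 1.
Sum = 1·[(-8) + (-14) + (-22) + (-32) + (-44)] = -120.

-120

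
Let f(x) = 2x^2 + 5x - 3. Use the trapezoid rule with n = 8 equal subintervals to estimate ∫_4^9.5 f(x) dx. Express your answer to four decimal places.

698.9082

Δx = (9.5 − 4)/8 = 0.6875.
f(4) = 49, f(4.6875) = 64.3828125, f(5.375) = 81.65625, f(6.0625) = 100.8203125, f(6.75) = 121.875, f(7.4375) = 144.8203125, f(8.125) = 169.65625, f(8.8125) = 196.3828125, f(9.5) = 225.
T_8 = (Δx/2)·[f(x_0) + 2f(x_1) + ... + 2f(x_{7}) + f(x_8)].
Sum ≈ 698.9082.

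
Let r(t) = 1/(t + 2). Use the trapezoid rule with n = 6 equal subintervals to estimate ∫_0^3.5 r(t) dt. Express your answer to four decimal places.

1.0177

Δt = (3.5 − 0)/6 = 7/12.
r(0) = 0.5, r(7/12) = 12/31, r(7/6) = 6/19, r(1.75) = 4/15, r(7/3) = 3/13, r(35/12) = 12/59, r(3.5) = 2/11.
T_6 = (Δt/2)·[r(t_0) + 2r(t_1) + ... + 2r(t_{5}) + r(t_6)].
Sum ≈ 1.0177.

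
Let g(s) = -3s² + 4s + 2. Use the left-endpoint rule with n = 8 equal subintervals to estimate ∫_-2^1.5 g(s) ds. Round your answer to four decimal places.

Δs = (1.5 − (-2))/8 = 0.4375.
Left endpoints: -2, -1.5625, -1.125, -0.6875, -0.25, 0.1875, 0.625, 1.0625.
g(-2) = -18, g(-1.5625) = -11.57421875, g(-1.125) = -6.296875, g(-0.6875) = -2.16796875, g(-0.25) = 0.8125, g(0.1875) = 2.64453125, g(0.625) = 3.328125, g(1.0625) = 2.86328125.
Sum = Δs · [g(-2) + g(-1.5625) + g(-1.125) + ...].
Sum ≈ -12.4209.

-12.4209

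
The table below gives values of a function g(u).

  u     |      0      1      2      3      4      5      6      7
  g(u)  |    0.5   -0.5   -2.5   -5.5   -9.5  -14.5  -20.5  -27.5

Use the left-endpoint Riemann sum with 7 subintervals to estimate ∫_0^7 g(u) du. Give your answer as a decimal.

Δu = 1.
Sum = 1·[0.5 + (-0.5) + (-2.5) + (-5.5) + (-9.5) + (-14.5) + (-20.5)] = -52.5.

-52.5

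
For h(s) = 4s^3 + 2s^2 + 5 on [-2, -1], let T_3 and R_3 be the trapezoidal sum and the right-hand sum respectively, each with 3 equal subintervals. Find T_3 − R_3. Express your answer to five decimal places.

T_3 ≈ -5.6296296.
R_3 ≈ -1.9629630.
T_3 − R_3 ≈ -3.66667.

-3.66667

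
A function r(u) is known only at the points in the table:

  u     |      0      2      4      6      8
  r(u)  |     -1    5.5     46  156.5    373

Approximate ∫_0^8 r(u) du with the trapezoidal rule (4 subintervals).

788

Δu = 2.
T_4 = (2/2)·[(-1) + 2·5.5 + 2·46 + 2·156.5 + 373] = 788.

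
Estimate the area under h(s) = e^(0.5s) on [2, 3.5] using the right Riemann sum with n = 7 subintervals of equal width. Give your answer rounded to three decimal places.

6.404

Δs = (3.5 − 2)/7 = 3/14.
Right endpoints: 31/14, 17/7, 37/14, 20/7, 43/14, 23/7, 3.5.
h(31/14) ≈ 3.026, h(17/7) ≈ 3.368, h(37/14) ≈ 3.749, h(20/7) ≈ 4.173, h(43/14) ≈ 4.645, h(23/7) ≈ 5.170, h(3.5) ≈ 5.755.
Sum = Δs · [h(31/14) + h(17/7) + h(37/14) + ...].
Sum ≈ 6.404.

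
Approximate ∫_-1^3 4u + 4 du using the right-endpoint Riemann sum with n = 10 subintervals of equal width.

Δu = (3 − (-1))/10 = 0.4.
Right endpoints: -0.6, -0.2, 0.2, 0.6, 1, 1.4, 1.8, 2.2, 2.6, 3.
f(-0.6) = 1.6, f(-0.2) = 3.2, f(0.2) = 4.8, f(0.6) = 6.4, f(1) = 8, f(1.4) = 9.6, f(1.8) = 11.2, f(2.2) = 12.8, f(2.6) = 14.4, f(3) = 16.
Sum = Δu · [f(-0.6) + f(-0.2) + f(0.2) + ...].
Sum = 35.2.

35.2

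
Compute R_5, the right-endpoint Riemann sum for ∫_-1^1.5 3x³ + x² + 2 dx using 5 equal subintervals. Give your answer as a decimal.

13.4375

Δx = (1.5 − (-1))/5 = 0.5.
Right endpoints: -0.5, 0, 0.5, 1, 1.5.
f(-0.5) = 1.875, f(0) = 2, f(0.5) = 2.625, f(1) = 6, f(1.5) = 14.375.
Sum = Δx · [f(-0.5) + f(0) + f(0.5) + f(1) + f(1.5)].
Sum = 13.4375.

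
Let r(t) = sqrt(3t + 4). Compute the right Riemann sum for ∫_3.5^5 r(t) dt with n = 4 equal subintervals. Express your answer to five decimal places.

6.23711

Δt = (5 − 3.5)/4 = 0.375.
Right endpoints: 3.875, 4.25, 4.625, 5.
r(3.875) ≈ 3.95285, r(4.25) ≈ 4.09268, r(4.625) ≈ 4.22788, r(5) ≈ 4.35890.
Sum = Δt · [r(3.875) + r(4.25) + r(4.625) + r(5)].
Sum ≈ 6.23711.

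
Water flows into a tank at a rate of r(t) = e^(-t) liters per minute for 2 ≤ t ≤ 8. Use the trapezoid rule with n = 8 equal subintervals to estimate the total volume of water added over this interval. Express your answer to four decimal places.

Δt = (8 − 2)/8 = 0.75.
r(2) ≈ 0.1353, r(2.75) ≈ 0.0639, r(3.5) ≈ 0.0302, r(4.25) ≈ 0.0143, r(5) ≈ 0.0067, r(5.75) ≈ 0.0032, r(6.5) ≈ 0.0015, r(7.25) ≈ 0.0007, r(8) ≈ 0.0003.
T_8 = (Δt/2)·[r(t_0) + 2r(t_1) + ... + 2r(t_{7}) + r(t_8)].
Sum ≈ 0.1413.

0.1413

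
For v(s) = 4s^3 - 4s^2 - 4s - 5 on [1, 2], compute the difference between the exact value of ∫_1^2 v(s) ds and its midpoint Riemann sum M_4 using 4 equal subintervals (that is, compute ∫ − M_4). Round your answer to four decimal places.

Exact integral: ∫_1^2 v(s) ds ≈ -5.333333.
M_4 = -5.40625.
Error ≈ -5.333333 − (-5.40625) ≈ 0.0729.

0.0729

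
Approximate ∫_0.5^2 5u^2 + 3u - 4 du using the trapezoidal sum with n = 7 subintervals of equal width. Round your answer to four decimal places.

12.8074

Δu = (2 − 0.5)/7 = 3/14.
f(0.5) = -1.25, f(5/7) = 34/49, f(13/14) = 607/196, f(8/7) = 292/49, f(19/14) = 1819/196, f(11/7) = 640/49, f(25/14) = 3391/196, f(2) = 22.
T_7 = (Δu/2)·[f(u_0) + 2f(u_1) + ... + 2f(u_{6}) + f(u_7)].
Sum ≈ 12.8074.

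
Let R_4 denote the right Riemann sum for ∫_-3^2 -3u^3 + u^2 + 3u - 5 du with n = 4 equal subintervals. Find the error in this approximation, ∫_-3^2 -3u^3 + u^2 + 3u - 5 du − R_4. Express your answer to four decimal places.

Exact integral: ∫_-3^2 f(u) du ≈ 27.916667.
R_4 = -24.296875.
Error ≈ 27.916667 − (-24.296875) ≈ 52.2135.

52.2135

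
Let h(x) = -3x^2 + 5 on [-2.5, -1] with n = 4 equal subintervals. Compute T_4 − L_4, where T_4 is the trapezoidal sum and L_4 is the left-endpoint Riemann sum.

2.953125

T_4 = -7.23046875.
L_4 = -10.18359375.
T_4 − L_4 = 2.953125.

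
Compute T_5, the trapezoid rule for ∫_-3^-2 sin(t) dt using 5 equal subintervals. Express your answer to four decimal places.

-0.5719

Δt = (-2 − (-3))/5 = 0.2.
f(-3) ≈ -0.1411, f(-2.8) ≈ -0.3350, f(-2.6) ≈ -0.5155, f(-2.4) ≈ -0.6755, f(-2.2) ≈ -0.8085, f(-2) ≈ -0.9093.
T_5 = (Δt/2)·[f(t_0) + 2f(t_1) + ... + 2f(t_{4}) + f(t_5)].
Sum ≈ -0.5719.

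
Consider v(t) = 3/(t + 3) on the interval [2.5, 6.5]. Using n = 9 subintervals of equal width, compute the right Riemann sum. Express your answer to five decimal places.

1.58968

Δt = (6.5 − 2.5)/9 = 4/9.
Right endpoints: 53/18, 61/18, 23/6, 77/18, 85/18, 31/6, 101/18, 109/18, 6.5.
v(53/18) = 54/107, v(61/18) = 54/115, v(23/6) = 18/41, v(77/18) = 54/131, v(85/18) = 54/139, v(31/6) = 18/49, v(101/18) = 54/155, v(109/18) = 54/163, v(6.5) = 6/19.
Sum = Δt · [v(53/18) + v(61/18) + v(23/6) + ...].
Sum ≈ 1.58968.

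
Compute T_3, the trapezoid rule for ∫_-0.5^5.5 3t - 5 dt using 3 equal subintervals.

Δt = (5.5 − (-0.5))/3 = 2.
f(-0.5) = -6.5, f(1.5) = -0.5, f(3.5) = 5.5, f(5.5) = 11.5.
T_3 = (Δt/2)·[f(t_0) + 2f(t_1) + 2f(t_2) + f(t_3)].
Sum = 15.

15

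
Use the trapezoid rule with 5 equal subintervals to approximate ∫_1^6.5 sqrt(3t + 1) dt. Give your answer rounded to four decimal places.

Δt = (6.5 − 1)/5 = 1.1.
f(1) ≈ 2.0000, f(2.1) ≈ 2.7019, f(3.2) ≈ 3.2558, f(4.3) ≈ 3.7283, f(5.4) ≈ 4.1473, f(6.5) ≈ 4.5277.
T_5 = (Δt/2)·[f(t_0) + 2f(t_1) + ... + 2f(t_{4}) + f(t_5)].
Sum ≈ 18.8067.

18.8067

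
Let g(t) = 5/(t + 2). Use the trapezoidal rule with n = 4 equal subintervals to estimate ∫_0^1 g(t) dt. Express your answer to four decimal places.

2.0309

Δt = (1 − 0)/4 = 0.25.
g(0) = 2.5, g(0.25) = 20/9, g(0.5) = 2, g(0.75) = 20/11, g(1) = 5/3.
T_4 = (Δt/2)·[g(t_0) + 2g(t_1) + 2g(t_2) + 2g(t_3) + g(t_4)].
Sum ≈ 2.0309.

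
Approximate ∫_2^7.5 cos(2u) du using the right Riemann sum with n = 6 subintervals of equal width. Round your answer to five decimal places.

0.44588

Δu = (7.5 − 2)/6 = 11/12.
Right endpoints: 35/12, 23/6, 4.75, 17/3, 79/12, 7.5.
f(35/12) ≈ 0.90051, f(23/6) ≈ 0.18622, f(4.75) ≈ -0.99717, f(17/3) ≈ 0.33137, f(79/12) ≈ 0.82517, f(7.5) ≈ -0.75969.
Sum = Δu · [f(35/12) + f(23/6) + f(4.75) + ...].
Sum ≈ 0.44588.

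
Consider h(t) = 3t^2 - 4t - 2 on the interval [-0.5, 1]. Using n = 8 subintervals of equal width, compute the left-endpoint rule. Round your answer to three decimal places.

Δt = (1 − (-0.5))/8 = 0.1875.
Left endpoints: -0.5, -0.3125, -0.125, 0.0625, 0.25, 0.4375, 0.625, 0.8125.
h(-0.5) = 0.75, h(-0.3125) = -0.45703125, h(-0.125) = -1.453125, h(0.0625) = -2.23828125, h(0.25) = -2.8125, h(0.4375) = -3.17578125, h(0.625) = -3.328125, h(0.8125) = -3.26953125.
Sum = Δt · [h(-0.5) + h(-0.3125) + h(-0.125) + ...].
Sum ≈ -2.997.

-2.997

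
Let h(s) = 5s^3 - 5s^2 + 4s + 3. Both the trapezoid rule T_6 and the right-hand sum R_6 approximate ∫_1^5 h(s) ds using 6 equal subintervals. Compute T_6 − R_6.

T_6 ≈ 645.185185.
R_6 ≈ 817.185185.
T_6 − R_6 = -172.

-172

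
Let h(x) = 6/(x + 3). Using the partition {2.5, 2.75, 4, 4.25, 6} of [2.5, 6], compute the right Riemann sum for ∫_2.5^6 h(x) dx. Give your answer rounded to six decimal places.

2.705861

Subinterval widths: 0.25, 1.25, 0.25, 1.75.
Right endpoints: 2.75, 4, 4.25, 6.
h(2.75) = 24/23, h(4) = 6/7, h(4.25) = 24/29, h(6) = 2/3.
Sum = Σ Δx_i · h(x_i).
Sum ≈ 2.705861.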